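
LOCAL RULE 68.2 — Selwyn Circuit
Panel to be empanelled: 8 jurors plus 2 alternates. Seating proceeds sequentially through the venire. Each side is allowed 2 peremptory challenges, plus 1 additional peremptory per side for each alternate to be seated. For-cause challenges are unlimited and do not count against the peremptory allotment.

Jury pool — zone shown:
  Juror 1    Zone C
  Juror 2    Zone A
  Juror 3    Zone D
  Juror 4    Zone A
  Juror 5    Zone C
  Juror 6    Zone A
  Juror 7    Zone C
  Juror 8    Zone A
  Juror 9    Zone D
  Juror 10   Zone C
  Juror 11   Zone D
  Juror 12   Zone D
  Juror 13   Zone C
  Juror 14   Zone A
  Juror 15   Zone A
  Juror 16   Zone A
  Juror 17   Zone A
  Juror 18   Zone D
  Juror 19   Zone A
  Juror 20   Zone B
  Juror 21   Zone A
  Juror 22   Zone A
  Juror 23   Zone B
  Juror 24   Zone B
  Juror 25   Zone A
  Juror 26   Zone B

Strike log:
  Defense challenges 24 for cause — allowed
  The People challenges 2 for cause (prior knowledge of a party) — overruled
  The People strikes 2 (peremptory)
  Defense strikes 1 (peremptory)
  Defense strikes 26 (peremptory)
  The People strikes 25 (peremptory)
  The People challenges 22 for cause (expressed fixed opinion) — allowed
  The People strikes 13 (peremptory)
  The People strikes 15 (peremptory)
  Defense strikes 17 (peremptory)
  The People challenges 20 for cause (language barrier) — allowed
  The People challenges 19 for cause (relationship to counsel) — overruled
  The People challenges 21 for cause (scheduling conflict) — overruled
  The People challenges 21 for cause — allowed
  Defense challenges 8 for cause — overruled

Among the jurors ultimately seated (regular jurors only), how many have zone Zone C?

3

Removed: #1, #2, #13, #15, #17, #20, #21, #22, #24, #25, #26.
Seated jurors 1–8: #3, #4, #5, #6, #7, #8, #9, #10 (alternates #11, #12 not counted).
Of those, in Zone C: #5, #7, #10 → 3.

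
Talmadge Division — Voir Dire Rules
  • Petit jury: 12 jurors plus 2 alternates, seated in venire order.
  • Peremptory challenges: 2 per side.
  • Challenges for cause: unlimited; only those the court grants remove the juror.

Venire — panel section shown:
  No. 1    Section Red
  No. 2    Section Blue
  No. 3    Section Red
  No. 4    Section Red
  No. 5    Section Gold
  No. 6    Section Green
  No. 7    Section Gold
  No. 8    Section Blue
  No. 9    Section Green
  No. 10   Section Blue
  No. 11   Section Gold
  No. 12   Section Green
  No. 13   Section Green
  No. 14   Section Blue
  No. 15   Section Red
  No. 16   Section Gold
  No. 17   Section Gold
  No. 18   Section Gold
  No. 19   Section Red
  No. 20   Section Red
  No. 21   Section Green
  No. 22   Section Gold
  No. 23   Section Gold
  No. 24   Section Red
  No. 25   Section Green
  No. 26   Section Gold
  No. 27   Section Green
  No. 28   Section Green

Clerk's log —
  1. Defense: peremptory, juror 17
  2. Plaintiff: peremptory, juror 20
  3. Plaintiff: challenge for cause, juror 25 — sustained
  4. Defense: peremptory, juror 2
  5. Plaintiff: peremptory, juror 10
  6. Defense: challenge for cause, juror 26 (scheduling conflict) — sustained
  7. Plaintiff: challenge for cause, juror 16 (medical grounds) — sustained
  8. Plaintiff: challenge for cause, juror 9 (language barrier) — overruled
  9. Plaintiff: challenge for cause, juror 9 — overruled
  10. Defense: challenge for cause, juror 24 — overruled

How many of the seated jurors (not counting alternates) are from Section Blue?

2

Removed: #2, #10, #16, #17, #20, #25, #26.
Seated jurors 1–12: #1, #3, #4, #5, #6, #7, #8, #9, #11, #12, #13, #14 (alternates #15, #18 not counted).
Of those, in Section Blue: #8, #14 → 2.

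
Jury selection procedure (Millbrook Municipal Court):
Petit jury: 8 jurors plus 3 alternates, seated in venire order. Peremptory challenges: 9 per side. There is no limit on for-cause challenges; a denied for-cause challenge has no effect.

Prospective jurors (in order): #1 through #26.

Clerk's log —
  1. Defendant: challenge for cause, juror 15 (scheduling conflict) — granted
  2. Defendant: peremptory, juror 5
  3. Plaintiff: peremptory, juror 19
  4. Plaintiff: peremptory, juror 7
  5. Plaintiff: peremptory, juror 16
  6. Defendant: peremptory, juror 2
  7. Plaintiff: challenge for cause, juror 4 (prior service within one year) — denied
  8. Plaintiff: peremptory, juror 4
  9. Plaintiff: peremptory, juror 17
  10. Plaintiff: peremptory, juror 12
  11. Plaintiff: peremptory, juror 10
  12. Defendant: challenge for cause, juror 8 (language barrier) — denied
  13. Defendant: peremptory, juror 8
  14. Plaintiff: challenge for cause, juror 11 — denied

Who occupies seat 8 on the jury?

18

Removed: #2, #4, #5, #7, #8, #10, #12, #15, #16, #17, #19. (#11 stays — for-cause denied.)
Seating in order: seats 1–8 → #1, #3, #6, #9, #11, #13, #14, #18; alternates → #20, #21, #22.
So seat 8 is #18.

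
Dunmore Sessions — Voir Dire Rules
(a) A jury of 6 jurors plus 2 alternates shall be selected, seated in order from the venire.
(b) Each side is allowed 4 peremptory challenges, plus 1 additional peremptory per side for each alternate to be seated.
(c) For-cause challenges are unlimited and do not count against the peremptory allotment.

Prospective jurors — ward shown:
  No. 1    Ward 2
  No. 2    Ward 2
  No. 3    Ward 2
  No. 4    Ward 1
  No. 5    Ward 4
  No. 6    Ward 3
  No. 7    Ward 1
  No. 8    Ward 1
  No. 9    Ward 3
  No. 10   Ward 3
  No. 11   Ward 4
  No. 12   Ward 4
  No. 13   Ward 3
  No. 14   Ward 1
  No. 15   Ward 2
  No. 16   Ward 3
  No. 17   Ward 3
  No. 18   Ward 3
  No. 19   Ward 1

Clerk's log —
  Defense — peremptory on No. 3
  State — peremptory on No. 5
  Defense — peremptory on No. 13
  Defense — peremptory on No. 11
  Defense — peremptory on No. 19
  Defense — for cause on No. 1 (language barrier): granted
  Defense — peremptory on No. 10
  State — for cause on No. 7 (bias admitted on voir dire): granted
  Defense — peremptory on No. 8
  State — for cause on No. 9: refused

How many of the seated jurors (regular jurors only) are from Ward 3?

Removed: #1, #3, #5, #7, #8, #10, #11, #13, #19.
Seated jurors 1–6: #2, #4, #6, #9, #12, #14 (alternates #15, #16 not counted).
Of those, in Ward 3: #6, #9 → 2.

2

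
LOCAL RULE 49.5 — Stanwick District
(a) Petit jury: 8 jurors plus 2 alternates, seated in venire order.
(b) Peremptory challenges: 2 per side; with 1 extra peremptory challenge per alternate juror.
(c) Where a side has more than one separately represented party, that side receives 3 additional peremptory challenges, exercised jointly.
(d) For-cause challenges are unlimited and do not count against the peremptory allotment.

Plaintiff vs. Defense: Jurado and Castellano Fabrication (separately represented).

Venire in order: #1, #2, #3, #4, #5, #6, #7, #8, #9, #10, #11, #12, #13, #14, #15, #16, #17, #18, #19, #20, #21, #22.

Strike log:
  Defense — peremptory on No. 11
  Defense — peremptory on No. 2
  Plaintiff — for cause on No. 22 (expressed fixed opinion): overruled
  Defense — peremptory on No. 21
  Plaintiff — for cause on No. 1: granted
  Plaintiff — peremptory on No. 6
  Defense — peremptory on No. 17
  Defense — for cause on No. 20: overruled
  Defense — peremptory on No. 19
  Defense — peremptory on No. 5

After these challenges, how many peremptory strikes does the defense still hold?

1

Defense allotment: 2 base + 1 × 2 alternates + 3 multi-party = 7.
Defense peremptories used: #11, #2, #21, #17, #19, #5 — 6 (the for-cause on #20 doesn't count).
Remaining: 7 − 6 = 1.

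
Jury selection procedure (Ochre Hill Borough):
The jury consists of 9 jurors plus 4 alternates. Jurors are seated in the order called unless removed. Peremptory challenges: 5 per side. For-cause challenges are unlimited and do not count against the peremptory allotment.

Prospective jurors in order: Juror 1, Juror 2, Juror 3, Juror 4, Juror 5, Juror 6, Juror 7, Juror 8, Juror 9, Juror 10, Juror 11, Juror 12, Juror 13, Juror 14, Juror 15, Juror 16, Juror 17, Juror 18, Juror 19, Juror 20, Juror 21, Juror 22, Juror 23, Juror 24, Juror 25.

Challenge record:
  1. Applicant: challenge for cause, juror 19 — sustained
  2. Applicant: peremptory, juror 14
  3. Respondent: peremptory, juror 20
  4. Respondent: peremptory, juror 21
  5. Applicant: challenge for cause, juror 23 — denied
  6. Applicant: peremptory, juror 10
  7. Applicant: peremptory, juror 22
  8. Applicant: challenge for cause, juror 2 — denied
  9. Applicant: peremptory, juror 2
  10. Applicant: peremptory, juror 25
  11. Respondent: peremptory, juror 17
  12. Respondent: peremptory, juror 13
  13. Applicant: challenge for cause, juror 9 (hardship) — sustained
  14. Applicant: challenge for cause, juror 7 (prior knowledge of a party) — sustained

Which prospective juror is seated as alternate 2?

18

Removed: #2, #7, #9, #10, #13, #14, #17, #19, #20, #21, #22, #25. (#23 stays — for-cause denied.)
Filling seats in venire order through position 11: #1, #3, #4, #5, #6, #8, #11, #12, #15, #16, #18.
So alternate 2 is #18.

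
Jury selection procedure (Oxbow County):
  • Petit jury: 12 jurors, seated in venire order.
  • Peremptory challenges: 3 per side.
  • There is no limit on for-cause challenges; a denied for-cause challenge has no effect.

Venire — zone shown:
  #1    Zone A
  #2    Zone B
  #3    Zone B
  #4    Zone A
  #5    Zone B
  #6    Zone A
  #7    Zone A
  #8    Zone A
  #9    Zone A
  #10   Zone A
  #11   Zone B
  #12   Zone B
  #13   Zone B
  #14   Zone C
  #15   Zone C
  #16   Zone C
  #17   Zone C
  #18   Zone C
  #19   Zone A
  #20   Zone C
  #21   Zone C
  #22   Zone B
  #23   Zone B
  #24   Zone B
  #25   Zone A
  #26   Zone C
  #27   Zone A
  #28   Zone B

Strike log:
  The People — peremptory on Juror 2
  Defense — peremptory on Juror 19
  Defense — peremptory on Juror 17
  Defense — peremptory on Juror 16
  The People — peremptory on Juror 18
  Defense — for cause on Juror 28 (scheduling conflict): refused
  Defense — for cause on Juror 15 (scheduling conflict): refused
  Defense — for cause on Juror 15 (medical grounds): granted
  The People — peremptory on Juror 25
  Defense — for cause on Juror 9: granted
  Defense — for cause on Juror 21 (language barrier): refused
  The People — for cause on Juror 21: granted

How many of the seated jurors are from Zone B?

5

Removed: #2, #9, #15, #16, #17, #18, #19, #21, #25.
Seated jurors 1–12: #1, #3, #4, #5, #6, #7, #8, #10, #11, #12, #13, #14.
Of those, in Zone B: #3, #5, #11, #12, #13 → 5.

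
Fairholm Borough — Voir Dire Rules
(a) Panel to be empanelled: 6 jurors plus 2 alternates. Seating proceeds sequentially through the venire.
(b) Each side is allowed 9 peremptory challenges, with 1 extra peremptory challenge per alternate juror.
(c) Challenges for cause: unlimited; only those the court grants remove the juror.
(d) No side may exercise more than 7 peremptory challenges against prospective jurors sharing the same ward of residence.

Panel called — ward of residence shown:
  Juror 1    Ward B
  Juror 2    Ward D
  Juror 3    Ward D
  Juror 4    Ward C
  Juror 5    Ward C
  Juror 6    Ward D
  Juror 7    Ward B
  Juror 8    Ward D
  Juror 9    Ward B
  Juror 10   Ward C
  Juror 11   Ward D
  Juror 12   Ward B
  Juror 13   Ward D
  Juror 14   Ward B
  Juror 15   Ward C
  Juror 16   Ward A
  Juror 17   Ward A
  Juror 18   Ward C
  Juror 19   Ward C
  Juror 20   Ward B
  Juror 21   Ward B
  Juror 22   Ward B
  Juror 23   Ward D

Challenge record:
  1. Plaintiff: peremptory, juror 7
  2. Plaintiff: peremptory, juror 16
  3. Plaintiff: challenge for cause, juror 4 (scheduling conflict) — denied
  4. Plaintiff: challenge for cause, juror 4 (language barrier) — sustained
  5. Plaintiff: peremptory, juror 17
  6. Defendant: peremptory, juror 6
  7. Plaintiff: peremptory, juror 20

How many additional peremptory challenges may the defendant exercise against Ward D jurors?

Defendant peremptories so far: #6 — 1 of 11 used, 10 left overall.
Against Ward D: #6 — 1 used; per-ward cap 7 leaves 6.
Binding limit: min(10, 6) = 6.

6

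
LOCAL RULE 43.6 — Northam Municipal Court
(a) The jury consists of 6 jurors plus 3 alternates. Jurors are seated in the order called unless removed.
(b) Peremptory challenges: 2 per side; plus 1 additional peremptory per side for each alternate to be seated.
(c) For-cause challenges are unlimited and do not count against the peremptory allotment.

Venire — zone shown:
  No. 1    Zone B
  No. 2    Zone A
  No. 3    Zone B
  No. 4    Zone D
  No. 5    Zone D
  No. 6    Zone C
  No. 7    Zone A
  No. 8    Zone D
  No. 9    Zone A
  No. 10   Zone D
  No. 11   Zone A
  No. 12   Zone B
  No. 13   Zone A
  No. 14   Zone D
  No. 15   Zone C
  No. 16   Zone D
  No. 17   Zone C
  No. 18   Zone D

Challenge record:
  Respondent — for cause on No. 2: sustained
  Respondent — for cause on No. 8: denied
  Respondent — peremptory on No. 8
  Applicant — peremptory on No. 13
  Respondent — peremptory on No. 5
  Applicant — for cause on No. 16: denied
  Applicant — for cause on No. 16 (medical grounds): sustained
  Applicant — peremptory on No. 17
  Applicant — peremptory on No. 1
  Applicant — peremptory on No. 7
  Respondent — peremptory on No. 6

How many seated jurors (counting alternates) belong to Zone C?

1

Removed: #1, #2, #5, #6, #7, #8, #13, #16, #17.
Seated (9 incl. alternates): #3, #4, #9, #10, #11, #12, #14, #15, #18.
Of those, in Zone C: #15 → 1.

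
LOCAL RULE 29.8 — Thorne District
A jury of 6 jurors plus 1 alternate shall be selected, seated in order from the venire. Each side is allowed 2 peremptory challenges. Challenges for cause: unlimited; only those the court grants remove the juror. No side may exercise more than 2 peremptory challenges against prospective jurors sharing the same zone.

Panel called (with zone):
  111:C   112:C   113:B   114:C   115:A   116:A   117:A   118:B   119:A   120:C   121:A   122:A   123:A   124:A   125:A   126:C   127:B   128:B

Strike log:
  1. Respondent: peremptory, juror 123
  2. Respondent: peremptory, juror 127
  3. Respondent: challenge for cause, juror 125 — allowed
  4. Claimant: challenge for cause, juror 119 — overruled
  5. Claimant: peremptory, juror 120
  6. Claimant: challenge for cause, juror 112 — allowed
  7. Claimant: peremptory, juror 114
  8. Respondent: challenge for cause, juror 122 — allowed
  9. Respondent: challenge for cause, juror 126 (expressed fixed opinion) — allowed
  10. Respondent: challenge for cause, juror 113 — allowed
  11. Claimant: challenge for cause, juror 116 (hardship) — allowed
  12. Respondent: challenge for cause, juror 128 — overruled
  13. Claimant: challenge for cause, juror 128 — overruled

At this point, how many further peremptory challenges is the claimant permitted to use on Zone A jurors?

Claimant peremptories so far: #120, #114 — 2 of 2 used, 0 left overall.
Against Zone A: none yet — per-zone cap 2 leaves 2.
Binding limit: min(0, 2) = 0.

0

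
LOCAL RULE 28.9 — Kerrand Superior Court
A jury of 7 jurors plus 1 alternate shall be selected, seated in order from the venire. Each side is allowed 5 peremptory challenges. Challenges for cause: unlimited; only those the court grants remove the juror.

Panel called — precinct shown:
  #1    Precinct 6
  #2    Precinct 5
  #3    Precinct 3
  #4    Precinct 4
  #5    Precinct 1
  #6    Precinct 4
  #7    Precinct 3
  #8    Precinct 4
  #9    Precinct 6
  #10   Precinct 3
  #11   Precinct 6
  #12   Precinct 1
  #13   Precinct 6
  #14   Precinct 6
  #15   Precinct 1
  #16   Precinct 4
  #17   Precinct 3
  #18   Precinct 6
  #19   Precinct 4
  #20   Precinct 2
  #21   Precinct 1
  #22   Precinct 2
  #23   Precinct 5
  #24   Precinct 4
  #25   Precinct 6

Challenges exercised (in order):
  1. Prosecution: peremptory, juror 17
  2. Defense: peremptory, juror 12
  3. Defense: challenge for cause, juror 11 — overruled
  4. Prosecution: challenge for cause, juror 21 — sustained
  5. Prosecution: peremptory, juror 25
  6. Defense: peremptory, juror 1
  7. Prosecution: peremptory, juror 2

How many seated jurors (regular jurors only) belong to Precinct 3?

2

Removed: #1, #2, #12, #17, #21, #25.
Seated jurors 1–7: #3, #4, #5, #6, #7, #8, #9 (alternates #10 not counted).
Of those, in Precinct 3: #3, #7 → 2.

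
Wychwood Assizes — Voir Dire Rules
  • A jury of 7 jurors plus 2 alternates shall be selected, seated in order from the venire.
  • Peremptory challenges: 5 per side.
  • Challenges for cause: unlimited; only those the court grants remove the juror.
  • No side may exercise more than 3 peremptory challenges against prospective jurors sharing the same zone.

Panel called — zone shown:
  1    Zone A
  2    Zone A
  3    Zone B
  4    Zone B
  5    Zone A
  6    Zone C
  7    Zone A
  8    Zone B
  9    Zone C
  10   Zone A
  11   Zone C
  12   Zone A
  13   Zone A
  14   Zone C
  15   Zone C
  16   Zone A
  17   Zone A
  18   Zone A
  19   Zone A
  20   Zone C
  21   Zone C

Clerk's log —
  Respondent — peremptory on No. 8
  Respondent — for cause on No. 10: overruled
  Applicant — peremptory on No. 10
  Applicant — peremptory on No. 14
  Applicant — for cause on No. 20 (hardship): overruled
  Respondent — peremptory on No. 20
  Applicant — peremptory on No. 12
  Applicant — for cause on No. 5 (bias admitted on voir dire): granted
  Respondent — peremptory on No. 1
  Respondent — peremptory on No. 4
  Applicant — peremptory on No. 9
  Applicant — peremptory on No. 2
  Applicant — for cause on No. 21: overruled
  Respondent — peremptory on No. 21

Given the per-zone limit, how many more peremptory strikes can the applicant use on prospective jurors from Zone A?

0

Applicant peremptories so far: #10, #14, #12, #9, #2 — 5 of 5 used, 0 left overall.
Against Zone A: #10, #12, #2 — 3 used; per-zone cap 3 leaves 0.
Binding limit: min(0, 0) = 0.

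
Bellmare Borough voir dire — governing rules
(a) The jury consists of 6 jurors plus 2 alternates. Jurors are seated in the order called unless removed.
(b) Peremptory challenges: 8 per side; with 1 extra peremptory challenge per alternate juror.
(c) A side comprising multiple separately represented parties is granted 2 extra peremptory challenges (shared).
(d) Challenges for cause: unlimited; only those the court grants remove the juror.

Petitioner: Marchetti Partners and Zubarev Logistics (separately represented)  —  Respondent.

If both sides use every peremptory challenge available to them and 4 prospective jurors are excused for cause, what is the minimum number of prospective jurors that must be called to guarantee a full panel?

34

Seats to fill: 6 + 2 alternates = 8.
Peremptories — Petitioner: 8 + 1×2 + 2 = 12; Respondent: 8 + 1×2 = 10; total 22.
For-cause removals: 4.
Minimum venire: 8 + 22 + 4 = 34.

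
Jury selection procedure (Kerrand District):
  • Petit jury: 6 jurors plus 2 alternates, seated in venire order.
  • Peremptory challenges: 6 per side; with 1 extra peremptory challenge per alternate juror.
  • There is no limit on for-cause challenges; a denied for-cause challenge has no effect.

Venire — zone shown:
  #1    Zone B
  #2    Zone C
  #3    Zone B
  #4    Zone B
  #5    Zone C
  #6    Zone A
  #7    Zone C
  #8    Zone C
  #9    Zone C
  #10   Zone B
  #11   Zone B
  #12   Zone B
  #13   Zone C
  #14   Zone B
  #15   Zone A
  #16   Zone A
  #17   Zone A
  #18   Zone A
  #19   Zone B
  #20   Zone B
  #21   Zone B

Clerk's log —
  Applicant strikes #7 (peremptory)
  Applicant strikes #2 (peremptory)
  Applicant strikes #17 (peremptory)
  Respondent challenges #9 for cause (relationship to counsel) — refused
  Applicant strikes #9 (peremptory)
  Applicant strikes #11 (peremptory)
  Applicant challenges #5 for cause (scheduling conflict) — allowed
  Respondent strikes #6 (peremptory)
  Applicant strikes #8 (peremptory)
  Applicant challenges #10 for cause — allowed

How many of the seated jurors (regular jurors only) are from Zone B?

5

Removed: #2, #5, #6, #7, #8, #9, #10, #11, #17.
Seated jurors 1–6: #1, #3, #4, #12, #13, #14 (alternates #15, #16 not counted).
Of those, in Zone B: #1, #3, #4, #12, #14 → 5.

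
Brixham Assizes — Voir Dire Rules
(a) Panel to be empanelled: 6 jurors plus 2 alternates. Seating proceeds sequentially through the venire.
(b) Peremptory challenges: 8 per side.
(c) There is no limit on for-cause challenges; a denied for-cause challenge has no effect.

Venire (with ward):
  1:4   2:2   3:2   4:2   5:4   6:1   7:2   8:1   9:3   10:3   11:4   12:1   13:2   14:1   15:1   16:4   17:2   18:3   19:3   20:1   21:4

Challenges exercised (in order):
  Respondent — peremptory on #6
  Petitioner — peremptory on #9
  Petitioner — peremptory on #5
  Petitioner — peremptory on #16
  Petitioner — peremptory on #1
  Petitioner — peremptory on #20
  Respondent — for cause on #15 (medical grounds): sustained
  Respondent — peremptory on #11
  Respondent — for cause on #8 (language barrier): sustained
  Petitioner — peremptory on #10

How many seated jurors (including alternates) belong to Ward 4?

Removed: #1, #5, #6, #8, #9, #10, #11, #15, #16, #20.
Seated (8 incl. alternates): #2, #3, #4, #7, #12, #13, #14, #17.
None of those are in Ward 4 → 0.

0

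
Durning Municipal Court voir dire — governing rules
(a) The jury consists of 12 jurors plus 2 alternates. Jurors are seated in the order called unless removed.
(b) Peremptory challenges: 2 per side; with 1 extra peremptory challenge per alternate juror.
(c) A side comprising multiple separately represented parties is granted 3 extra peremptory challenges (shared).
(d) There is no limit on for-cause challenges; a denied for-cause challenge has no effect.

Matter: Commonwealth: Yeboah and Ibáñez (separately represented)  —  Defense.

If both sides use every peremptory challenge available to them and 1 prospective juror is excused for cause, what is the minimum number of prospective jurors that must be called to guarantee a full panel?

26

Seats to fill: 12 + 2 alternates = 14.
Peremptories — Commonwealth: 2 + 1×2 + 3 = 7; Defense: 2 + 1×2 = 4; total 11.
For-cause removals: 1.
Minimum venire: 14 + 11 + 1 = 26.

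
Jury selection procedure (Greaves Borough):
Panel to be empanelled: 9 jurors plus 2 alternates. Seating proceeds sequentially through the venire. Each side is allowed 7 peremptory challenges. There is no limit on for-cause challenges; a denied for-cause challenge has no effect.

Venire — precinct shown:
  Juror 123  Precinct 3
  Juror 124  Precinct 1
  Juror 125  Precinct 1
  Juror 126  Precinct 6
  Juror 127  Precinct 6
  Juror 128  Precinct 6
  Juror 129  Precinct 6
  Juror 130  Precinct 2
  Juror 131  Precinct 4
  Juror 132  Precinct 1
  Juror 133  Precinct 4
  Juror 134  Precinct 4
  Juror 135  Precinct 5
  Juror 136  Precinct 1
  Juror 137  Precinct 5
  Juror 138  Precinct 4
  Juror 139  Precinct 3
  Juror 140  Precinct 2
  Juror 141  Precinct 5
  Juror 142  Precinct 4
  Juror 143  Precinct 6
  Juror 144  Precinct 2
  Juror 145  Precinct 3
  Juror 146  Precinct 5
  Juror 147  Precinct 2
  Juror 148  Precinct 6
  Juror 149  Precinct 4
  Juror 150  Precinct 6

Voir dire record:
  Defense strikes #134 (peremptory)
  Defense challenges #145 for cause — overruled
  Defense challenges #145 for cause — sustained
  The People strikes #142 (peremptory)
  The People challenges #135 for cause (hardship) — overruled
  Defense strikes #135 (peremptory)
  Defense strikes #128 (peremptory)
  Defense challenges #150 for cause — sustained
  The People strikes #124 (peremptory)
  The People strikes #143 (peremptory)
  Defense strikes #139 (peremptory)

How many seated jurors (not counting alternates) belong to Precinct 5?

Removed: #124, #128, #134, #135, #139, #142, #143, #145, #150.
Seated jurors 1–9: #123, #125, #126, #127, #129, #130, #131, #132, #133 (alternates #136, #137 not counted).
None of those are in Precinct 5 → 0.

0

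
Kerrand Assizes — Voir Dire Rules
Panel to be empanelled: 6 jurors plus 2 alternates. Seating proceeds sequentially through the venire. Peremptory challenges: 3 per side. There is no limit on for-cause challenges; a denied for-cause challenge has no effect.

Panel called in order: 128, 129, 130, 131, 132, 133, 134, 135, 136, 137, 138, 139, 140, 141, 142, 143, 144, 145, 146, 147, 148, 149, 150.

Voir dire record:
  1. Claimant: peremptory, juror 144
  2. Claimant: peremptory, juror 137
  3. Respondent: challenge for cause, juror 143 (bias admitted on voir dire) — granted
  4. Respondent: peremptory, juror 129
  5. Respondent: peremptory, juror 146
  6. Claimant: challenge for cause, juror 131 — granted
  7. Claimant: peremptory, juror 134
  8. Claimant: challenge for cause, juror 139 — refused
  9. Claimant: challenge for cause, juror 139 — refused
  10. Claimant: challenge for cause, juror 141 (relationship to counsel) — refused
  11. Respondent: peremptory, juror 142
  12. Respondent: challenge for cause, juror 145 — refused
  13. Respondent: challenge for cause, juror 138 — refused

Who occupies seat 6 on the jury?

Removed: #129, #131, #134, #137, #142, #143, #144, #146. (#138, #139, #141, #145 stay — for-cause denied.)
Seating in order: seats 1–6 → #128, #130, #132, #133, #135, #136; alternates → #138, #139.
So seat 6 is #136.

136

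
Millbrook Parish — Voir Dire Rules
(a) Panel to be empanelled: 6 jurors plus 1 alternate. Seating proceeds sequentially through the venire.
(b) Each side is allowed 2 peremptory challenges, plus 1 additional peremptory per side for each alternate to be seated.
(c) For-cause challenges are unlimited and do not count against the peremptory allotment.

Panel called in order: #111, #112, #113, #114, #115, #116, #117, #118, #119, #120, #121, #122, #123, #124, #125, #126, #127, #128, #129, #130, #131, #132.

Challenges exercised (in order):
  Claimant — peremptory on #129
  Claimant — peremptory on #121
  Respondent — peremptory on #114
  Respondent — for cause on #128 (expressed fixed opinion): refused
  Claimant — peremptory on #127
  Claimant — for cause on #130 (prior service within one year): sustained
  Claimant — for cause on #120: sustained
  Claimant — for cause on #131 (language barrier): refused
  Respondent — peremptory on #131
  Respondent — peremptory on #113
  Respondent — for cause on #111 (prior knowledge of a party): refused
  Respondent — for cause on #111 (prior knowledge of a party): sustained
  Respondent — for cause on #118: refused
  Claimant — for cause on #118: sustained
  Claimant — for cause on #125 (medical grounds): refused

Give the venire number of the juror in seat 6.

Removed: #111, #113, #114, #118, #120, #121, #127, #129, #130, #131. (#125, #128 stay — for-cause denied.)
Seating in order: seats 1–6 → #112, #115, #116, #117, #119, #122; alternates → #123.
So seat 6 is #122.

122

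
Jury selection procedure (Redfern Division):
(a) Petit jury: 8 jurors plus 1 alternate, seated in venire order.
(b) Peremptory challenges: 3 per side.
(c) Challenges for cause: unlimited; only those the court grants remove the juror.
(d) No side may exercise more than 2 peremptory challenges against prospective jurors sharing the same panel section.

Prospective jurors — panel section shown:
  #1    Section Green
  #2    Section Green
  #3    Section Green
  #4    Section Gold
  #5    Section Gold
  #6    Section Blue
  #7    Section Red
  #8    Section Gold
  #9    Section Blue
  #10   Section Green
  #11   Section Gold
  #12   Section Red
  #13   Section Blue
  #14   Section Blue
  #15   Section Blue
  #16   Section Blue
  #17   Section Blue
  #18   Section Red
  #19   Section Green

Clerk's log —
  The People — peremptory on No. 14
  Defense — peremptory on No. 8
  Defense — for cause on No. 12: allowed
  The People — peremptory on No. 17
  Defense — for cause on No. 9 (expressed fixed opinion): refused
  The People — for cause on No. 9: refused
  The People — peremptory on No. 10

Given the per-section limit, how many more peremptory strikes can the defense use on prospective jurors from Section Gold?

Defense peremptories so far: #8 — 1 of 3 used, 2 left overall.
Against Section Gold: #8 — 1 used; per-section cap 2 leaves 1.
Binding limit: min(2, 1) = 1.

1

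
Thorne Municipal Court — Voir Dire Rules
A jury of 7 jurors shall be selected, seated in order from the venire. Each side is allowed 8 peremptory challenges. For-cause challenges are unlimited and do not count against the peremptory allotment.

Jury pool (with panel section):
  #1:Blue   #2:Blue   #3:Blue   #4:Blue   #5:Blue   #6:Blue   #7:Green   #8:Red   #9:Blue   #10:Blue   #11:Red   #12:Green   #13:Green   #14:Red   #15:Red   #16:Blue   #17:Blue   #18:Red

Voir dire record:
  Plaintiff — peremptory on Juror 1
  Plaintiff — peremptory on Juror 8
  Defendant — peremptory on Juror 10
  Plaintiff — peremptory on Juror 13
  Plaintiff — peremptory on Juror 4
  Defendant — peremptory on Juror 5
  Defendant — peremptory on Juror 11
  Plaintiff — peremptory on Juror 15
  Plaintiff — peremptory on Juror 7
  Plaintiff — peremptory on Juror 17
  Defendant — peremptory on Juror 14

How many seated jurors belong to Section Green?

Removed: #1, #4, #5, #7, #8, #10, #11, #13, #14, #15, #17.
Seated jurors 1–7: #2, #3, #6, #9, #12, #16, #18.
Of those, in Section Green: #12 → 1.

1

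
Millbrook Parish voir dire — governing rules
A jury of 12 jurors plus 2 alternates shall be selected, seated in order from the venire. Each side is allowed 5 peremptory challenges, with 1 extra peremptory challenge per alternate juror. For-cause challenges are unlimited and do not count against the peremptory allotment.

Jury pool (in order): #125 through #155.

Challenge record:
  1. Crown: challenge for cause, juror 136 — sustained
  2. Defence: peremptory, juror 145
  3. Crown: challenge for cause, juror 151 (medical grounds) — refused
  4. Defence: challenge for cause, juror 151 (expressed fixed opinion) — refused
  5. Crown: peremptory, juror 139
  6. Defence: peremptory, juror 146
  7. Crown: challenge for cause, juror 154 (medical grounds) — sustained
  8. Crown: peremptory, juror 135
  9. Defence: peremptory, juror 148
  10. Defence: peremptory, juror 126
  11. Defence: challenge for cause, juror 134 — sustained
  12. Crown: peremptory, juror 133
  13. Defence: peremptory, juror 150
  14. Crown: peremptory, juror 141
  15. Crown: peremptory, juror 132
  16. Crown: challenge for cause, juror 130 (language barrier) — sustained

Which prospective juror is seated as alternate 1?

149

Removed: #126, #130, #132, #133, #134, #135, #136, #139, #141, #145, #146, #148, #150, #154. (#151 stays — for-cause denied.)
Seating in order: seats 1–12 → #125, #127, #128, #129, #131, #137, #138, #140, #142, #143, #144, #147; alternates → #149, #151.
So alternate 1 is #149.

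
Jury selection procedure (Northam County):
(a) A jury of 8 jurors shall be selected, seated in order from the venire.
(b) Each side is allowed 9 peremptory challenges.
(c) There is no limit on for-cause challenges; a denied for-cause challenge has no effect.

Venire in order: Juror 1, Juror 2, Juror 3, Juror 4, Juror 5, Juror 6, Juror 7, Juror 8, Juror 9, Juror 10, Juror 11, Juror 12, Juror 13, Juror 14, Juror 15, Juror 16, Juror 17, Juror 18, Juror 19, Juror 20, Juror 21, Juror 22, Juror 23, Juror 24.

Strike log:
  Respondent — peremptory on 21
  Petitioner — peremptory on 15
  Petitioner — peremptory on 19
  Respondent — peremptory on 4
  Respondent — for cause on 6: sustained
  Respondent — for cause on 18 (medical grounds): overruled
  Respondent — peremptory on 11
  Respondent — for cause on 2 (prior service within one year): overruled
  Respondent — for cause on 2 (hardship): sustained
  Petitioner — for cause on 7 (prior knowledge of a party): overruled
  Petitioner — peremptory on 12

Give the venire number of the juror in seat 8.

Removed: #2, #4, #6, #11, #12, #15, #19, #21. (#7, #18 stay — for-cause denied.)
Seating in order: seats 1–8 → #1, #3, #5, #7, #8, #9, #10, #13.
So seat 8 is #13.

13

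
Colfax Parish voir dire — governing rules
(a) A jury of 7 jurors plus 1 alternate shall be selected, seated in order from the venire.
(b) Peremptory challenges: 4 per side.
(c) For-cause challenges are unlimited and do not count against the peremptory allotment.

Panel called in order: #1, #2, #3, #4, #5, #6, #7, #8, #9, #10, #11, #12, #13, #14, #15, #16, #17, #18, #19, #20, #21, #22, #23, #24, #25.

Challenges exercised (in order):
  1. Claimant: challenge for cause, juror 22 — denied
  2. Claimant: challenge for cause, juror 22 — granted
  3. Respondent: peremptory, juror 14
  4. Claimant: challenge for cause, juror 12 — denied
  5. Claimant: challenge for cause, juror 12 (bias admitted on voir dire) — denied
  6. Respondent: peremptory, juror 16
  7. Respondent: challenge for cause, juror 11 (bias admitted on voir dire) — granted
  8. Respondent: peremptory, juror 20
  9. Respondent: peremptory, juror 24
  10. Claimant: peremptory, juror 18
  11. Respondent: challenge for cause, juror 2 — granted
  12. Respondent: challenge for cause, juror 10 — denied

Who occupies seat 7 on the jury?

Removed: #2, #11, #14, #16, #18, #20, #22, #24. (#10, #12 stay — for-cause denied.)
Seating in order: seats 1–7 → #1, #3, #4, #5, #6, #7, #8; alternates → #9.
So seat 7 is #8.

8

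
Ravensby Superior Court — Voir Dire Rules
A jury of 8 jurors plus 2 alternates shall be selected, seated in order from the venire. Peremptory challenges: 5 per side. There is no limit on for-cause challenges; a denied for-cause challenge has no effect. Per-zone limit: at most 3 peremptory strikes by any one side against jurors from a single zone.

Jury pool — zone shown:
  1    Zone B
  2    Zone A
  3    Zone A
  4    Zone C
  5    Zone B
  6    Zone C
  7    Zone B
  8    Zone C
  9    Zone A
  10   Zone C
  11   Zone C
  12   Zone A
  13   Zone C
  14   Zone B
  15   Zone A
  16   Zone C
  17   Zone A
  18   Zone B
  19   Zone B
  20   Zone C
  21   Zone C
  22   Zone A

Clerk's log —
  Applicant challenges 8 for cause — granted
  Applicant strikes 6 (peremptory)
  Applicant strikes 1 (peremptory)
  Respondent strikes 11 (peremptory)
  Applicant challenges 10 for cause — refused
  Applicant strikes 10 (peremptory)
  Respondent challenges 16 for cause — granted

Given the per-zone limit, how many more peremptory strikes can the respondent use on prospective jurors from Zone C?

2

Respondent peremptories so far: #11 — 1 of 5 used, 4 left overall.
Against Zone C: #11 — 1 used; per-zone cap 3 leaves 2.
Binding limit: min(4, 2) = 2.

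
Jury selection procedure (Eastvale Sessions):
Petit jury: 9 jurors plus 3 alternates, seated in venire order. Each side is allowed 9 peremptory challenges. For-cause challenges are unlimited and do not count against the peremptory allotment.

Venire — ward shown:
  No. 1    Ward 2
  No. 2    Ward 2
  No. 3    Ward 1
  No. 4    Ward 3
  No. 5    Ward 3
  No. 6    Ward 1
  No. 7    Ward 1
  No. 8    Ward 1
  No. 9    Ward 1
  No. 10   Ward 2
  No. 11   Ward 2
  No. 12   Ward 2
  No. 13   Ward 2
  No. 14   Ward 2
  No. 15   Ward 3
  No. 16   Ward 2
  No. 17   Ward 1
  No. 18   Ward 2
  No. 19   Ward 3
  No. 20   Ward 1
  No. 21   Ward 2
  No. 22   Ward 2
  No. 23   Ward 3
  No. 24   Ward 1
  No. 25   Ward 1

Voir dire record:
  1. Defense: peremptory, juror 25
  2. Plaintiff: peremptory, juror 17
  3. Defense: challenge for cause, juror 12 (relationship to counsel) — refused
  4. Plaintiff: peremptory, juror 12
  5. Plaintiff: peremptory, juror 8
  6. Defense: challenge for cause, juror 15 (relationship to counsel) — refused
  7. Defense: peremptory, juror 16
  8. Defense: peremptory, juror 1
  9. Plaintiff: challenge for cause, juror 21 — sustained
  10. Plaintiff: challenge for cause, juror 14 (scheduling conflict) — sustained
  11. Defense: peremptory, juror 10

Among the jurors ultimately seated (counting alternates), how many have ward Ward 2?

Removed: #1, #8, #10, #12, #14, #16, #17, #21, #25.
Seated (12 incl. alternates): #2, #3, #4, #5, #6, #7, #9, #11, #13, #15, #18, #19.
Of those, in Ward 2: #2, #11, #13, #18 → 4.

4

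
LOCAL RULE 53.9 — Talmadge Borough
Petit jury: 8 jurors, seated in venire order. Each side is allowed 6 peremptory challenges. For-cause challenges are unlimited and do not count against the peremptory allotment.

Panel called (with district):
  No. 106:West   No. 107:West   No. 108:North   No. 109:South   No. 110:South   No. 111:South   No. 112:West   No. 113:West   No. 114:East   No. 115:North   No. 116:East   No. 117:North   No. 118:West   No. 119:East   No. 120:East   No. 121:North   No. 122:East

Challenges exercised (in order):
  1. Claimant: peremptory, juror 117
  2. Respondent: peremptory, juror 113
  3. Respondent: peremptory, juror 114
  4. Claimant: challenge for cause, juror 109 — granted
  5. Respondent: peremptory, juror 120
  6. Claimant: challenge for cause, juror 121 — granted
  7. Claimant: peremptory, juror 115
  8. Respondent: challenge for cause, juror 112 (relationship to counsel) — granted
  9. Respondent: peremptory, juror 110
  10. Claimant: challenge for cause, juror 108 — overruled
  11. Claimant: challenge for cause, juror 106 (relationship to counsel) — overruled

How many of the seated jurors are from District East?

3

Removed: #109, #110, #112, #113, #114, #115, #117, #120, #121.
Seated jurors 1–8: #106, #107, #108, #111, #116, #118, #119, #122.
Of those, in District East: #116, #119, #122 → 3.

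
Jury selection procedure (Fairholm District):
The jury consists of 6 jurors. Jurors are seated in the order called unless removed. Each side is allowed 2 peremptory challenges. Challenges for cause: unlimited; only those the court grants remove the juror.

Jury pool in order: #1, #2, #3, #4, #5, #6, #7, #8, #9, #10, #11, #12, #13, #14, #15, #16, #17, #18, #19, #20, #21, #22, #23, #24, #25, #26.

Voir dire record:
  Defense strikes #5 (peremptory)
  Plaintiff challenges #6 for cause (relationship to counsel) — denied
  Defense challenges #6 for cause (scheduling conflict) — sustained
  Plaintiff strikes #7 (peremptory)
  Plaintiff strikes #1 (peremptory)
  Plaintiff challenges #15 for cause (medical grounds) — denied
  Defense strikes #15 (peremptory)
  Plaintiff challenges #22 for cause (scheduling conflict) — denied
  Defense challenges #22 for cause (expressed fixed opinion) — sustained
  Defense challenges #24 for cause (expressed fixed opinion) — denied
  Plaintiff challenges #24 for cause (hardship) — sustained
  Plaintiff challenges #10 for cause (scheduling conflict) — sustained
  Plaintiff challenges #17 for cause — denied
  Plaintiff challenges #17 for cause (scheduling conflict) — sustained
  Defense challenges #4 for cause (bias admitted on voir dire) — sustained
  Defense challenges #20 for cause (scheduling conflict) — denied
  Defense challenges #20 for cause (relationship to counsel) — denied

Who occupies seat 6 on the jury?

12

Removed: #1, #4, #5, #6, #7, #10, #15, #17, #22, #24. (#20 stays — for-cause denied.)
Filling seats in venire order through position 6: #2, #3, #8, #9, #11, #12.
So seat 6 is #12.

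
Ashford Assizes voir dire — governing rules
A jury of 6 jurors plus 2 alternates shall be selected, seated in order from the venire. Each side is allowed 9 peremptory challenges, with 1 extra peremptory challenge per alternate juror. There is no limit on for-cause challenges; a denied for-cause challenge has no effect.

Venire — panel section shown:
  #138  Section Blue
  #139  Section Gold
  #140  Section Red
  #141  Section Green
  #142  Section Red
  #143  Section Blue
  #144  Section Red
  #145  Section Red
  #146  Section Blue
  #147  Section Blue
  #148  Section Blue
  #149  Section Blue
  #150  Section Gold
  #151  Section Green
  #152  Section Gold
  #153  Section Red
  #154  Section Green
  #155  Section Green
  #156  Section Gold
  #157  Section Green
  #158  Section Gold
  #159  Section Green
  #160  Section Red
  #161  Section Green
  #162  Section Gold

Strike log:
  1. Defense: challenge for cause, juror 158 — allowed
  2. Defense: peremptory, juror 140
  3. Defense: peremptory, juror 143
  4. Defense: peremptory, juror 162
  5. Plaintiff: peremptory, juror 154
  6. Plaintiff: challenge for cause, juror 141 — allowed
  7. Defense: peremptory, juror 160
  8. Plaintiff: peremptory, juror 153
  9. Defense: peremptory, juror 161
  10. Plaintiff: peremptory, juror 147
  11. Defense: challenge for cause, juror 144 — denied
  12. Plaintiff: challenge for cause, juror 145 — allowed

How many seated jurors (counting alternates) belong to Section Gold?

Removed: #140, #141, #143, #145, #147, #153, #154, #158, #160, #161, #162.
Seated (8 incl. alternates): #138, #139, #142, #144, #146, #148, #149, #150.
Of those, in Section Gold: #139, #150 → 2.

2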